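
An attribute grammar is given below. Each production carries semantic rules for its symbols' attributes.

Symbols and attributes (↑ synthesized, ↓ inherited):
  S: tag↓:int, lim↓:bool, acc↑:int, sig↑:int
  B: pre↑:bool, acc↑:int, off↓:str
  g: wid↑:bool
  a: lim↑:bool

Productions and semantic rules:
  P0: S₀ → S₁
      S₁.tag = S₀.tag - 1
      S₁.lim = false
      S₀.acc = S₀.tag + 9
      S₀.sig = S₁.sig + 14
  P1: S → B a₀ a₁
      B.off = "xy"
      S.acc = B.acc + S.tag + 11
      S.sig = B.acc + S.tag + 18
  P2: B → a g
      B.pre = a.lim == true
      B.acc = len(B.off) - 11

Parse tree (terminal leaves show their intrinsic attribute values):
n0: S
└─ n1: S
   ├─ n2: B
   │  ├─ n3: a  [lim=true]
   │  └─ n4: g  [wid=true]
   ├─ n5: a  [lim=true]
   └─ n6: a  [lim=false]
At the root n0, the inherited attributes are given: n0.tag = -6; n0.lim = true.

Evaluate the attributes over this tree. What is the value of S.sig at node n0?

16

1. n0.tag = -6  [given at root]
2. n0.lim = true  [given at root]
3. n1.tag = -7  [S₀.tag - 1]
4. n1.lim = false  [false]
5. n2.off = "xy"  ["xy"]
6. n3.lim = true  [terminal]
7. n4.wid = true  [terminal]
8. n2.pre = true  [a.lim == true]
9. n2.acc = -9  [len(B.off) - 11]
10. n5.lim = true  [terminal]
11. n6.lim = false  [terminal]
12. n1.acc = -5  [B.acc + S.tag + 11]
13. n1.sig = 2  [B.acc + S.tag + 18]
14. n0.acc = 3  [S₀.tag + 9]
15. n0.sig = 16  [S₁.sig + 14]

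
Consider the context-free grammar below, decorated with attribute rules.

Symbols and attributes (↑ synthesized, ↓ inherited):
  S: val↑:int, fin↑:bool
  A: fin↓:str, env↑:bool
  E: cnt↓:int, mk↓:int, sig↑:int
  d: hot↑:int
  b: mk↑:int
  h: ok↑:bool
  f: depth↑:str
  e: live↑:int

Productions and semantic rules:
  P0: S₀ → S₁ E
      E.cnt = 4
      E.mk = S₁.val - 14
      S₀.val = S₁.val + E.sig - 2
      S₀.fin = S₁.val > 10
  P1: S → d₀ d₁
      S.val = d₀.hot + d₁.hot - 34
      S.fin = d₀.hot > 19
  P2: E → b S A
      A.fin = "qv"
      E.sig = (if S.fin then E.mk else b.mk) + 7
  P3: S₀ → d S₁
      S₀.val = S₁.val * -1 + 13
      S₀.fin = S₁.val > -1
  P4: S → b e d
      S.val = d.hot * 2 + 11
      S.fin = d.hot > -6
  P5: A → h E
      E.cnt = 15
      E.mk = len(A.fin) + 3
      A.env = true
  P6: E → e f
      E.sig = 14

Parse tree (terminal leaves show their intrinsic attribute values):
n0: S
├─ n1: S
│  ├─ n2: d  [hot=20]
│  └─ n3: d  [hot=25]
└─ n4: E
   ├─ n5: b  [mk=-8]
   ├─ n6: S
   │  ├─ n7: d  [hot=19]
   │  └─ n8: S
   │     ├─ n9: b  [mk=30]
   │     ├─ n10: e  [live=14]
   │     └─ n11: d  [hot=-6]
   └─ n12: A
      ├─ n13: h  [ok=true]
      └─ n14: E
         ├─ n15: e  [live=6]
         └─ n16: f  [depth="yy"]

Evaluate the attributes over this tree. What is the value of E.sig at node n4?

-1

1. n2.hot = 20  [terminal]
2. n3.hot = 25  [terminal]
3. n1.val = 11  [d₀.hot + d₁.hot - 34]
4. n1.fin = true  [d₀.hot > 19]
5. n4.cnt = 4  [4]
6. n4.mk = -3  [S₁.val - 14]
7. n5.mk = -8  [terminal]
8. n7.hot = 19  [terminal]
9. n9.mk = 30  [terminal]
10. n10.live = 14  [terminal]
11. n11.hot = -6  [terminal]
12. n8.val = -1  [d.hot * 2 + 11]
13. n8.fin = false  [d.hot > -6]
14. n6.val = 14  [S₁.val * -1 + 13]
15. n6.fin = false  [S₁.val > -1]
16. n12.fin = "qv"  ["qv"]
17. n13.ok = true  [terminal]
18. n14.cnt = 15  [15]
19. n14.mk = 5  [len(A.fin) + 3]
20. n15.live = 6  [terminal]
21. n16.depth = "yy"  [terminal]
22. n14.sig = 14  [14]
23. n12.env = true  [true]
24. n4.sig = -1  [(if S.fin then E.mk else b.mk) + 7]
25. n0.val = 8  [S₁.val + E.sig - 2]
26. n0.fin = true  [S₁.val > 10]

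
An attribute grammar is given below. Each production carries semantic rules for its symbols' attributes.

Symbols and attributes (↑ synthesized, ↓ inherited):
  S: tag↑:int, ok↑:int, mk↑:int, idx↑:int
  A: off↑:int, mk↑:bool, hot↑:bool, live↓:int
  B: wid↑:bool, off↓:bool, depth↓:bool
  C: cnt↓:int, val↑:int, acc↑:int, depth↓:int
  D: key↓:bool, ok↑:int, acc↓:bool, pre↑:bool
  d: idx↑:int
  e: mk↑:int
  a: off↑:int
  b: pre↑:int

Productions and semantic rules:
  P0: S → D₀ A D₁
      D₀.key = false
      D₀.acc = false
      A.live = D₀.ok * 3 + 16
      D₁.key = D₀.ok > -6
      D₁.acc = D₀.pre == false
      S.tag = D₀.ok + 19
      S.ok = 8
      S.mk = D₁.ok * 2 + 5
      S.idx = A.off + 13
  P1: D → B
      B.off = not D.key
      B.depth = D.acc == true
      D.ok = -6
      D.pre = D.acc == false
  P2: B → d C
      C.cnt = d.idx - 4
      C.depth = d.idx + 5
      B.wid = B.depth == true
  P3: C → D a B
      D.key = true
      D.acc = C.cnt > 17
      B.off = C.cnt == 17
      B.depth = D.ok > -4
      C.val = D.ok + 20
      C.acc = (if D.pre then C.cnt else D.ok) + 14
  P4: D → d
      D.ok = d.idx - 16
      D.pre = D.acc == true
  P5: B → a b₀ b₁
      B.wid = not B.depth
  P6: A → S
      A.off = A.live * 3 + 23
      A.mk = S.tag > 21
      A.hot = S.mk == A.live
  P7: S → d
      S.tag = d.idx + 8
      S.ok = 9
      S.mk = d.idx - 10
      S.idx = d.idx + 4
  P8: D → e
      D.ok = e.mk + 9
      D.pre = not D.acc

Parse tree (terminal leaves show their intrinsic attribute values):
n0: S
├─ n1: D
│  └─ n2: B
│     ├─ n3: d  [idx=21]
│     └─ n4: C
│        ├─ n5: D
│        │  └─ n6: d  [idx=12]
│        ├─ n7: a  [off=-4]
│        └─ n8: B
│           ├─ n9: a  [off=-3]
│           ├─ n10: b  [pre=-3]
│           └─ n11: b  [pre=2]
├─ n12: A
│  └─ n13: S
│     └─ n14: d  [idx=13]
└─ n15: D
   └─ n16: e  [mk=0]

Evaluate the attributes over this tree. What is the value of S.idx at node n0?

1. n1.key = false  [false]
2. n1.acc = false  [false]
3. n2.off = true  [not D.key]
4. n2.depth = false  [D.acc == true]
5. n3.idx = 21  [terminal]
6. n4.cnt = 17  [d.idx - 4]
7. n4.depth = 26  [d.idx + 5]
8. n5.key = true  [true]
9. n5.acc = false  [C.cnt > 17]
10. n6.idx = 12  [terminal]
11. n5.ok = -4  [d.idx - 16]
12. n5.pre = false  [D.acc == true]
13. n7.off = -4  [terminal]
14. n8.off = true  [C.cnt == 17]
15. n8.depth = false  [D.ok > -4]
16. n9.off = -3  [terminal]
17. n10.pre = -3  [terminal]
18. n11.pre = 2  [terminal]
19. n8.wid = true  [not B.depth]
20. n4.val = 16  [D.ok + 20]
21. n4.acc = 10  [(if D.pre then C.cnt else D.ok) + 14]
22. n2.wid = false  [B.depth == true]
23. n1.ok = -6  [-6]
24. n1.pre = true  [D.acc == false]
25. n12.live = -2  [D₀.ok * 3 + 16]
26. n14.idx = 13  [terminal]
27. n13.tag = 21  [d.idx + 8]
28. n13.ok = 9  [9]
29. n13.mk = 3  [d.idx - 10]
30. n13.idx = 17  [d.idx + 4]
31. n12.off = 17  [A.live * 3 + 23]
32. n12.mk = false  [S.tag > 21]
33. n12.hot = false  [S.mk == A.live]
34. n15.key = false  [D₀.ok > -6]
35. n15.acc = false  [D₀.pre == false]
36. n16.mk = 0  [terminal]
37. n15.ok = 9  [e.mk + 9]
38. n15.pre = true  [not D.acc]
39. n0.tag = 13  [D₀.ok + 19]
40. n0.ok = 8  [8]
41. n0.mk = 23  [D₁.ok * 2 + 5]
42. n0.idx = 30  [A.off + 13]

30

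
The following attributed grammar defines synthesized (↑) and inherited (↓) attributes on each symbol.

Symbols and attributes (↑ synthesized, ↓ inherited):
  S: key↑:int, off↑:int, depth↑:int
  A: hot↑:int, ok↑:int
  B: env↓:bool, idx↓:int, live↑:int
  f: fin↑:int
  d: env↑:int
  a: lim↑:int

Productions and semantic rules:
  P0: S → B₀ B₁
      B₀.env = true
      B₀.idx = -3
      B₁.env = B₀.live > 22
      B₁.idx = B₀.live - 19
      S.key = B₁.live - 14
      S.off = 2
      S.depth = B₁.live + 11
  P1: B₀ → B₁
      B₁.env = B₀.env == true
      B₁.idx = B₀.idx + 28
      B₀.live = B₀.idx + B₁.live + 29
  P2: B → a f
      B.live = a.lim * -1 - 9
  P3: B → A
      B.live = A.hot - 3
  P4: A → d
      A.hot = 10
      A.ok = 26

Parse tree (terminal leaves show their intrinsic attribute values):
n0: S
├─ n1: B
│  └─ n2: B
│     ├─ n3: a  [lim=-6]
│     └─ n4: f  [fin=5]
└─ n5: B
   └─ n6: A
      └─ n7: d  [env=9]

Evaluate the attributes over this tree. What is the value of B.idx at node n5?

4

1. n1.env = true  [true]
2. n1.idx = -3  [-3]
3. n2.env = true  [B₀.env == true]
4. n2.idx = 25  [B₀.idx + 28]
5. n3.lim = -6  [terminal]
6. n4.fin = 5  [terminal]
7. n2.live = -3  [a.lim * -1 - 9]
8. n1.live = 23  [B₀.idx + B₁.live + 29]
9. n5.env = true  [B₀.live > 22]
10. n5.idx = 4  [B₀.live - 19]
11. n7.env = 9  [terminal]
12. n6.hot = 10  [10]
13. n6.ok = 26  [26]
14. n5.live = 7  [A.hot - 3]
15. n0.key = -7  [B₁.live - 14]
16. n0.off = 2  [2]
17. n0.depth = 18  [B₁.live + 11]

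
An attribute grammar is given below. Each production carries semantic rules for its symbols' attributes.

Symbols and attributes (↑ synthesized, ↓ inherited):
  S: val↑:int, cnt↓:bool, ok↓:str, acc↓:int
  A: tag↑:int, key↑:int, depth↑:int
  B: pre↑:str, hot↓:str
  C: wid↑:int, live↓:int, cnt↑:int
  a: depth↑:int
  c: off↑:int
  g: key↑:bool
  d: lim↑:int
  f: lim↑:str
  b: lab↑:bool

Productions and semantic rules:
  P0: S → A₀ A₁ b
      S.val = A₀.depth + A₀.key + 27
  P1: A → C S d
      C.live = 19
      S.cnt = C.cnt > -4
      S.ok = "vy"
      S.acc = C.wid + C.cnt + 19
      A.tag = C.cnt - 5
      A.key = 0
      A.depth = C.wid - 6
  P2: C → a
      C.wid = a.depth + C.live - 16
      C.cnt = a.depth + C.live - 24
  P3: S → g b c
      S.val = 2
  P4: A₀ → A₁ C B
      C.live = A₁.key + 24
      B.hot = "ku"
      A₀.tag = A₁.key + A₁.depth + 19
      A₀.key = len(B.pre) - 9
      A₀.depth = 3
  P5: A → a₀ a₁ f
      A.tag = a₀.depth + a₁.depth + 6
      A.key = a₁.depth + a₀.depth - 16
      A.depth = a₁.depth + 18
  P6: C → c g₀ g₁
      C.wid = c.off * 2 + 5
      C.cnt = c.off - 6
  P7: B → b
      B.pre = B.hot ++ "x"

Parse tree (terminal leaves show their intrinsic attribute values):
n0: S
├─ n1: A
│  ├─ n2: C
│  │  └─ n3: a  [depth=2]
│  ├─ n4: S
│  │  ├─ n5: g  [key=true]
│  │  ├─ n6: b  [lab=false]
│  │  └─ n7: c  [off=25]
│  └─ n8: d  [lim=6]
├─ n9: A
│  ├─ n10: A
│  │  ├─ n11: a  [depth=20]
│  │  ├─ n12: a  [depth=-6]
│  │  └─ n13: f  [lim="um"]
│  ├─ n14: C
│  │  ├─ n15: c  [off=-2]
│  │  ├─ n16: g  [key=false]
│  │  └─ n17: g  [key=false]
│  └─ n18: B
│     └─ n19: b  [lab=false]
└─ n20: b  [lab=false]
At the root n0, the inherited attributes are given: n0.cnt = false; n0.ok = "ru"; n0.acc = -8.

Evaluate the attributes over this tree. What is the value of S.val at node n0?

1. n0.cnt = false  [given at root]
2. n0.ok = "ru"  [given at root]
3. n0.acc = -8  [given at root]
4. n2.live = 19  [19]
5. n3.depth = 2  [terminal]
6. n2.wid = 5  [a.depth + C.live - 16]
7. n2.cnt = -3  [a.depth + C.live - 24]
8. n4.cnt = true  [C.cnt > -4]
9. n4.ok = "vy"  ["vy"]
10. n4.acc = 21  [C.wid + C.cnt + 19]
11. n5.key = true  [terminal]
12. n6.lab = false  [terminal]
13. n7.off = 25  [terminal]
14. n4.val = 2  [2]
15. n8.lim = 6  [terminal]
16. n1.tag = -8  [C.cnt - 5]
17. n1.key = 0  [0]
18. n1.depth = -1  [C.wid - 6]
19. n11.depth = 20  [terminal]
20. n12.depth = -6  [terminal]
21. n13.lim = "um"  [terminal]
22. n10.tag = 20  [a₀.depth + a₁.depth + 6]
23. n10.key = -2  [a₁.depth + a₀.depth - 16]
24. n10.depth = 12  [a₁.depth + 18]
25. n14.live = 22  [A₁.key + 24]
26. n15.off = -2  [terminal]
27. n16.key = false  [terminal]
28. n17.key = false  [terminal]
29. n14.wid = 1  [c.off * 2 + 5]
30. n14.cnt = -8  [c.off - 6]
31. n18.hot = "ku"  ["ku"]
32. n19.lab = false  [terminal]
33. n18.pre = "kux"  [B.hot ++ "x"]
34. n9.tag = 29  [A₁.key + A₁.depth + 19]
35. n9.key = -6  [len(B.pre) - 9]
36. n9.depth = 3  [3]
37. n20.lab = false  [terminal]
38. n0.val = 26  [A₀.depth + A₀.key + 27]

26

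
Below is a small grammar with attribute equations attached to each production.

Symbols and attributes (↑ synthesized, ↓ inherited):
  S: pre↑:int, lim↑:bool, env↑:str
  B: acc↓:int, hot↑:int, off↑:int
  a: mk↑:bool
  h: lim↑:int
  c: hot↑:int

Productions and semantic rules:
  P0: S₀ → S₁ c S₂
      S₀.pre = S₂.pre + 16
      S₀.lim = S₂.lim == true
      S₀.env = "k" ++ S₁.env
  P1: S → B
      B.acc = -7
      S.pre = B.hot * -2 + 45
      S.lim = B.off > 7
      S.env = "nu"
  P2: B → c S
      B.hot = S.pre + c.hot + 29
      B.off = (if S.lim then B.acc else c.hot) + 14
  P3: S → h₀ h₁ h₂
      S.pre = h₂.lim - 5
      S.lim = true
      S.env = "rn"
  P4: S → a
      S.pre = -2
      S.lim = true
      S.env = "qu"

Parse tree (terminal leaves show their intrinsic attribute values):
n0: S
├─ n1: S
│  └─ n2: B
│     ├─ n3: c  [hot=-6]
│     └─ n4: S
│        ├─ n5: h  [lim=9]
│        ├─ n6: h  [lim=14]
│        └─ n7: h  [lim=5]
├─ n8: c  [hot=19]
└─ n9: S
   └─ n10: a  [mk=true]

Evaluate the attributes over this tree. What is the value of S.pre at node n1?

-1

1. n2.acc = -7  [-7]
2. n3.hot = -6  [terminal]
3. n5.lim = 9  [terminal]
4. n6.lim = 14  [terminal]
5. n7.lim = 5  [terminal]
6. n4.pre = 0  [h₂.lim - 5]
7. n4.lim = true  [true]
8. n4.env = "rn"  ["rn"]
9. n2.hot = 23  [S.pre + c.hot + 29]
10. n2.off = 7  [(if S.lim then B.acc else c.hot) + 14]
11. n1.pre = -1  [B.hot * -2 + 45]
12. n1.lim = false  [B.off > 7]
13. n1.env = "nu"  ["nu"]
14. n8.hot = 19  [terminal]
15. n10.mk = true  [terminal]
16. n9.pre = -2  [-2]
17. n9.lim = true  [true]
18. n9.env = "qu"  ["qu"]
19. n0.pre = 14  [S₂.pre + 16]
20. n0.lim = true  [S₂.lim == true]
21. n0.env = "knu"  ["k" ++ S₁.env]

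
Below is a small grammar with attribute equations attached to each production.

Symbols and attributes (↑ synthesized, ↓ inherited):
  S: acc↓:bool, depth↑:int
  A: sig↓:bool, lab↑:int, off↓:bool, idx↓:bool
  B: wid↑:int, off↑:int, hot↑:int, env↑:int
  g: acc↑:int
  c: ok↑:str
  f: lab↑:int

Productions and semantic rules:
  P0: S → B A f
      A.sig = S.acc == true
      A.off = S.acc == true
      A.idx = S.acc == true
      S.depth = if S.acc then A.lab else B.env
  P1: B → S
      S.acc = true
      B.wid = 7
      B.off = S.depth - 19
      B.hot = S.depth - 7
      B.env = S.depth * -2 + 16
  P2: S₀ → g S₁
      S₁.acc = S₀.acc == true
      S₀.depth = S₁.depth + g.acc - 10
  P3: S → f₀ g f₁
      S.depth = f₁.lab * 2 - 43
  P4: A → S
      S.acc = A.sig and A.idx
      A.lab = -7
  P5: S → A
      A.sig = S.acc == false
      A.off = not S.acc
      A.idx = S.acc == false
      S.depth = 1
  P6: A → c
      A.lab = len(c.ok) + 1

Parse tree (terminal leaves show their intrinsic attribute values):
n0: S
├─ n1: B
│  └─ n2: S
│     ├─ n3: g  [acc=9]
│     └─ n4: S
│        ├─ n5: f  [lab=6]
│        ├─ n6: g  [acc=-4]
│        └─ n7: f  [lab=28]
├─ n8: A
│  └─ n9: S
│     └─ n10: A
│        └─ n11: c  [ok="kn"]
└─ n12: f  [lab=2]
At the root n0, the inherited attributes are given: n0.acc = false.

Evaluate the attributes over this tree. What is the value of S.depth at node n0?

-8

1. n0.acc = false  [given at root]
2. n2.acc = true  [true]
3. n3.acc = 9  [terminal]
4. n4.acc = true  [S₀.acc == true]
5. n5.lab = 6  [terminal]
6. n6.acc = -4  [terminal]
7. n7.lab = 28  [terminal]
8. n4.depth = 13  [f₁.lab * 2 - 43]
9. n2.depth = 12  [S₁.depth + g.acc - 10]
10. n1.wid = 7  [7]
11. n1.off = -7  [S.depth - 19]
12. n1.hot = 5  [S.depth - 7]
13. n1.env = -8  [S.depth * -2 + 16]
14. n8.sig = false  [S.acc == true]
15. n8.off = false  [S.acc == true]
16. n8.idx = false  [S.acc == true]
17. n9.acc = false  [A.sig and A.idx]
18. n10.sig = true  [S.acc == false]
19. n10.off = true  [not S.acc]
20. n10.idx = true  [S.acc == false]
21. n11.ok = "kn"  [terminal]
22. n10.lab = 3  [len(c.ok) + 1]
23. n9.depth = 1  [1]
24. n8.lab = -7  [-7]
25. n12.lab = 2  [terminal]
26. n0.depth = -8  [if S.acc then A.lab else B.env]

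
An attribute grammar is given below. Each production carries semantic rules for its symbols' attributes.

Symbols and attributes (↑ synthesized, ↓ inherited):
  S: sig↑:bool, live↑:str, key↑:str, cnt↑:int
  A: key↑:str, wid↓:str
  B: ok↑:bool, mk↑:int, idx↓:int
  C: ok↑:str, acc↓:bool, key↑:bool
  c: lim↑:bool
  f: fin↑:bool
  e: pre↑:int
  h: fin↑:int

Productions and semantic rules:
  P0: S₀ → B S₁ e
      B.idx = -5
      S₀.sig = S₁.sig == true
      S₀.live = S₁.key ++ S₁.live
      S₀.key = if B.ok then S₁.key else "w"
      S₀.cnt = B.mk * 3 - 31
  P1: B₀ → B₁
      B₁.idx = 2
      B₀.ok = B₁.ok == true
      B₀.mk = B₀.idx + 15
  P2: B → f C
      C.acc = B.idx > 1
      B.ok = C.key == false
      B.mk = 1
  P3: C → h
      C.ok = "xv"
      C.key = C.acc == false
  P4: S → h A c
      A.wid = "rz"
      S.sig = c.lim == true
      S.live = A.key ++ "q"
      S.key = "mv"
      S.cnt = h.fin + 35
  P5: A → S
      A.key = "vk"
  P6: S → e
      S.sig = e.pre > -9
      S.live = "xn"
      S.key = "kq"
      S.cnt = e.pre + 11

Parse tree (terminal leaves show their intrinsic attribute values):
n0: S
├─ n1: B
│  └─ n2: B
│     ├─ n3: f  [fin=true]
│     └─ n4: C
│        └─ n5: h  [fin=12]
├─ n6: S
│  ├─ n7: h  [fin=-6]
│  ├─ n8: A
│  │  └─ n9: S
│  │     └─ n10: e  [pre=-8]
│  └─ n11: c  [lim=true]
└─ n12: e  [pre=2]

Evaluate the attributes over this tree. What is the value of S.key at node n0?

1. n1.idx = -5  [-5]
2. n2.idx = 2  [2]
3. n3.fin = true  [terminal]
4. n4.acc = true  [B.idx > 1]
5. n5.fin = 12  [terminal]
6. n4.ok = "xv"  ["xv"]
7. n4.key = false  [C.acc == false]
8. n2.ok = true  [C.key == false]
9. n2.mk = 1  [1]
10. n1.ok = true  [B₁.ok == true]
11. n1.mk = 10  [B₀.idx + 15]
12. n7.fin = -6  [terminal]
13. n8.wid = "rz"  ["rz"]
14. n10.pre = -8  [terminal]
15. n9.sig = true  [e.pre > -9]
16. n9.live = "xn"  ["xn"]
17. n9.key = "kq"  ["kq"]
18. n9.cnt = 3  [e.pre + 11]
19. n8.key = "vk"  ["vk"]
20. n11.lim = true  [terminal]
21. n6.sig = true  [c.lim == true]
22. n6.live = "vkq"  [A.key ++ "q"]
23. n6.key = "mv"  ["mv"]
24. n6.cnt = 29  [h.fin + 35]
25. n12.pre = 2  [terminal]
26. n0.sig = true  [S₁.sig == true]
27. n0.live = "mvvkq"  [S₁.key ++ S₁.live]
28. n0.key = "mv"  [if B.ok then S₁.key else "w"]
29. n0.cnt = -1  [B.mk * 3 - 31]

"mv"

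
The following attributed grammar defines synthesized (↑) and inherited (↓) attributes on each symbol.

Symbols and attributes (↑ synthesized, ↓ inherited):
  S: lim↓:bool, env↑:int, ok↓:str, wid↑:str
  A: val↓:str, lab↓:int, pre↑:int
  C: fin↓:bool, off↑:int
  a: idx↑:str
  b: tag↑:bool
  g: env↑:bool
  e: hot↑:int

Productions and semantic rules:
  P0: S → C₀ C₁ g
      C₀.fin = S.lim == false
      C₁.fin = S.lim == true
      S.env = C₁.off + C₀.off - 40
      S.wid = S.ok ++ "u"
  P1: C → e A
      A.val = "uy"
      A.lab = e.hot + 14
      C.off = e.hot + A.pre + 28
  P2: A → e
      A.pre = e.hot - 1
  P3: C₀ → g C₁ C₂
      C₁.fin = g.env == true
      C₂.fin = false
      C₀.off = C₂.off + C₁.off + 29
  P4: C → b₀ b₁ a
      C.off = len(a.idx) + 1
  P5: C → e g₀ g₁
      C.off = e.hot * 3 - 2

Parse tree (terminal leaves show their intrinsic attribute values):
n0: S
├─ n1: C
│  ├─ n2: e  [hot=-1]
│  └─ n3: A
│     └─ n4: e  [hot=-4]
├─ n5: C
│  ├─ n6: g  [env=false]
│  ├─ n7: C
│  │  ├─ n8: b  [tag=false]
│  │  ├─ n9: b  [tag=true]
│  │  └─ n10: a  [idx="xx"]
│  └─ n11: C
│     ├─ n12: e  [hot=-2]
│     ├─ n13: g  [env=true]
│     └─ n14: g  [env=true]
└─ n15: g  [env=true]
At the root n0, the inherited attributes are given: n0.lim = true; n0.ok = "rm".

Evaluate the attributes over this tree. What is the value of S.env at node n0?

6

1. n0.lim = true  [given at root]
2. n0.ok = "rm"  [given at root]
3. n1.fin = false  [S.lim == false]
4. n2.hot = -1  [terminal]
5. n3.val = "uy"  ["uy"]
6. n3.lab = 13  [e.hot + 14]
7. n4.hot = -4  [terminal]
8. n3.pre = -5  [e.hot - 1]
9. n1.off = 22  [e.hot + A.pre + 28]
10. n5.fin = true  [S.lim == true]
11. n6.env = false  [terminal]
12. n7.fin = false  [g.env == true]
13. n8.tag = false  [terminal]
14. n9.tag = true  [terminal]
15. n10.idx = "xx"  [terminal]
16. n7.off = 3  [len(a.idx) + 1]
17. n11.fin = false  [false]
18. n12.hot = -2  [terminal]
19. n13.env = true  [terminal]
20. n14.env = true  [terminal]
21. n11.off = -8  [e.hot * 3 - 2]
22. n5.off = 24  [C₂.off + C₁.off + 29]
23. n15.env = true  [terminal]
24. n0.env = 6  [C₁.off + C₀.off - 40]
25. n0.wid = "rmu"  [S.ok ++ "u"]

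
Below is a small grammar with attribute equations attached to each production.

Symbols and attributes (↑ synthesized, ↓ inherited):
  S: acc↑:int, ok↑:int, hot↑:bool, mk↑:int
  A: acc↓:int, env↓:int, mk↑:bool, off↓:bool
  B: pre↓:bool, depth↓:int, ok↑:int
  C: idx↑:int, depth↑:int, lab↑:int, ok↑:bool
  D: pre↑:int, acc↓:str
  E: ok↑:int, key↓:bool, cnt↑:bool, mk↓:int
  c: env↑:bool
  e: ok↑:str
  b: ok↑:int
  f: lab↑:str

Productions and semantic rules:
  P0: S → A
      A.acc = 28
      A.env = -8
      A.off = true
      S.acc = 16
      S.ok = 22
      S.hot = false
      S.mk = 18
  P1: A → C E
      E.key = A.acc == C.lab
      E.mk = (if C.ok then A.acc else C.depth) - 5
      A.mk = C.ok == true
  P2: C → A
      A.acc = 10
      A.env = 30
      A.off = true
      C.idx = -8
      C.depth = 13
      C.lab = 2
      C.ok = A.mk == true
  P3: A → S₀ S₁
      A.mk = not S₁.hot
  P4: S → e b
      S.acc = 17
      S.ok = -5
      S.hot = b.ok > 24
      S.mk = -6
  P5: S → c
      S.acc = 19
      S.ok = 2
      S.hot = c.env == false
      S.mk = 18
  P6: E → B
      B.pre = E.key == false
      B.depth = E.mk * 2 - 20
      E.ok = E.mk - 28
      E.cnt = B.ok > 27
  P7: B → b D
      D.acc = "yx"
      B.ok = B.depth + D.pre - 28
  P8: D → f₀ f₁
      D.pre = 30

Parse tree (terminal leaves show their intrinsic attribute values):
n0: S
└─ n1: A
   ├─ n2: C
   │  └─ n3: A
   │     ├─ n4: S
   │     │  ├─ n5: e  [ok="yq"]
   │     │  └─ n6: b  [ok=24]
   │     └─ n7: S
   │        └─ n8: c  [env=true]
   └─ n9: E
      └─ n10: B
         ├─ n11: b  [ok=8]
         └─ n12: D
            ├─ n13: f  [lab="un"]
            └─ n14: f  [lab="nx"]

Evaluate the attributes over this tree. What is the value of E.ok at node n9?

-5

1. n1.acc = 28  [28]
2. n1.env = -8  [-8]
3. n1.off = true  [true]
4. n3.acc = 10  [10]
5. n3.env = 30  [30]
6. n3.off = true  [true]
7. n5.ok = "yq"  [terminal]
8. n6.ok = 24  [terminal]
9. n4.acc = 17  [17]
10. n4.ok = -5  [-5]
11. n4.hot = false  [b.ok > 24]
12. n4.mk = -6  [-6]
13. n8.env = true  [terminal]
14. n7.acc = 19  [19]
15. n7.ok = 2  [2]
16. n7.hot = false  [c.env == false]
17. n7.mk = 18  [18]
18. n3.mk = true  [not S₁.hot]
19. n2.idx = -8  [-8]
20. n2.depth = 13  [13]
21. n2.lab = 2  [2]
22. n2.ok = true  [A.mk == true]
23. n9.key = false  [A.acc == C.lab]
24. n9.mk = 23  [(if C.ok then A.acc else C.depth) - 5]
25. n10.pre = true  [E.key == false]
26. n10.depth = 26  [E.mk * 2 - 20]
27. n11.ok = 8  [terminal]
28. n12.acc = "yx"  ["yx"]
29. n13.lab = "un"  [terminal]
30. n14.lab = "nx"  [terminal]
31. n12.pre = 30  [30]
32. n10.ok = 28  [B.depth + D.pre - 28]
33. n9.ok = -5  [E.mk - 28]
34. n9.cnt = true  [B.ok > 27]
35. n1.mk = true  [C.ok == true]
36. n0.acc = 16  [16]
37. n0.ok = 22  [22]
38. n0.hot = false  [false]
39. n0.mk = 18  [18]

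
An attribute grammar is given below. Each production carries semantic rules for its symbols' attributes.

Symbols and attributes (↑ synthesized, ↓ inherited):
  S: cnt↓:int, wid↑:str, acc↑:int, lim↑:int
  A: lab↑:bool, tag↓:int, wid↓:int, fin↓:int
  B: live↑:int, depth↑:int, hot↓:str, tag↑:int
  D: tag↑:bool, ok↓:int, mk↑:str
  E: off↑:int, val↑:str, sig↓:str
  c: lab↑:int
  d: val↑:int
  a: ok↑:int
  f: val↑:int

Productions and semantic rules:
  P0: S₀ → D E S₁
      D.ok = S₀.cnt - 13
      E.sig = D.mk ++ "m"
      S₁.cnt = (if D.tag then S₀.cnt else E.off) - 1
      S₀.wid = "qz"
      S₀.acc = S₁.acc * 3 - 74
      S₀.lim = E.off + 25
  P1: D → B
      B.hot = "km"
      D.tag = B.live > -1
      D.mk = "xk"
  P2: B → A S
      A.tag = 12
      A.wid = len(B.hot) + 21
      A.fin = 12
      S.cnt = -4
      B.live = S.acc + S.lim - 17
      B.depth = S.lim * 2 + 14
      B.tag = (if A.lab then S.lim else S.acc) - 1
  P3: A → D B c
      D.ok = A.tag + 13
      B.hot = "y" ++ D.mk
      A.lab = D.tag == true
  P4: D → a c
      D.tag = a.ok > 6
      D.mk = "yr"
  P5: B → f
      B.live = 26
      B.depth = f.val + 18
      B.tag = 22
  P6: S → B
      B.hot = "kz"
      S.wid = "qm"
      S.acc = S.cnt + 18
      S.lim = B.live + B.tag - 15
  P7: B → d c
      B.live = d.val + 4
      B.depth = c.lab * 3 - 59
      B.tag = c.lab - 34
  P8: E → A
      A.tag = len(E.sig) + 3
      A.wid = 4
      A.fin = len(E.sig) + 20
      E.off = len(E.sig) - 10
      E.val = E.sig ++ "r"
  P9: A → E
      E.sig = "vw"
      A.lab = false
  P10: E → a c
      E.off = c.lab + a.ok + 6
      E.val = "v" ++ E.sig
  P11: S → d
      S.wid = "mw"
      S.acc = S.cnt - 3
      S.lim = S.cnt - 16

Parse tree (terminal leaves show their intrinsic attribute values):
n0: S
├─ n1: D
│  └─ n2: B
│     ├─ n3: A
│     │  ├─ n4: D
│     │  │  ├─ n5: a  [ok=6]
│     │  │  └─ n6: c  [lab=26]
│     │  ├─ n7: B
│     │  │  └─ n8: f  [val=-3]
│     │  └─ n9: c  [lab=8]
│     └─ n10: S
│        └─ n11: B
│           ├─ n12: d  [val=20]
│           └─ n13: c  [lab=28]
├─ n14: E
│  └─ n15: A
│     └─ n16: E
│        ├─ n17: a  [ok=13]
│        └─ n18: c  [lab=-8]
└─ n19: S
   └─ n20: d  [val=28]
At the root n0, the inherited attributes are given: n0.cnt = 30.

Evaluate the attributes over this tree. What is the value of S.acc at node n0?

4

1. n0.cnt = 30  [given at root]
2. n1.ok = 17  [S₀.cnt - 13]
3. n2.hot = "km"  ["km"]
4. n3.tag = 12  [12]
5. n3.wid = 23  [len(B.hot) + 21]
6. n3.fin = 12  [12]
7. n4.ok = 25  [A.tag + 13]
8. n5.ok = 6  [terminal]
9. n6.lab = 26  [terminal]
10. n4.tag = false  [a.ok > 6]
11. n4.mk = "yr"  ["yr"]
12. n7.hot = "yyr"  ["y" ++ D.mk]
13. n8.val = -3  [terminal]
14. n7.live = 26  [26]
15. n7.depth = 15  [f.val + 18]
16. n7.tag = 22  [22]
17. n9.lab = 8  [terminal]
18. n3.lab = false  [D.tag == true]
19. n10.cnt = -4  [-4]
20. n11.hot = "kz"  ["kz"]
21. n12.val = 20  [terminal]
22. n13.lab = 28  [terminal]
23. n11.live = 24  [d.val + 4]
24. n11.depth = 25  [c.lab * 3 - 59]
25. n11.tag = -6  [c.lab - 34]
26. n10.wid = "qm"  ["qm"]
27. n10.acc = 14  [S.cnt + 18]
28. n10.lim = 3  [B.live + B.tag - 15]
29. n2.live = 0  [S.acc + S.lim - 17]
30. n2.depth = 20  [S.lim * 2 + 14]
31. n2.tag = 13  [(if A.lab then S.lim else S.acc) - 1]
32. n1.tag = true  [B.live > -1]
33. n1.mk = "xk"  ["xk"]
34. n14.sig = "xkm"  [D.mk ++ "m"]
35. n15.tag = 6  [len(E.sig) + 3]
36. n15.wid = 4  [4]
37. n15.fin = 23  [len(E.sig) + 20]
38. n16.sig = "vw"  ["vw"]
39. n17.ok = 13  [terminal]
40. n18.lab = -8  [terminal]
41. n16.off = 11  [c.lab + a.ok + 6]
42. n16.val = "vvw"  ["v" ++ E.sig]
43. n15.lab = false  [false]
44. n14.off = -7  [len(E.sig) - 10]
45. n14.val = "xkmr"  [E.sig ++ "r"]
46. n19.cnt = 29  [(if D.tag then S₀.cnt else E.off) - 1]
47. n20.val = 28  [terminal]
48. n19.wid = "mw"  ["mw"]
49. n19.acc = 26  [S.cnt - 3]
50. n19.lim = 13  [S.cnt - 16]
51. n0.wid = "qz"  ["qz"]
52. n0.acc = 4  [S₁.acc * 3 - 74]
53. n0.lim = 18  [E.off + 25]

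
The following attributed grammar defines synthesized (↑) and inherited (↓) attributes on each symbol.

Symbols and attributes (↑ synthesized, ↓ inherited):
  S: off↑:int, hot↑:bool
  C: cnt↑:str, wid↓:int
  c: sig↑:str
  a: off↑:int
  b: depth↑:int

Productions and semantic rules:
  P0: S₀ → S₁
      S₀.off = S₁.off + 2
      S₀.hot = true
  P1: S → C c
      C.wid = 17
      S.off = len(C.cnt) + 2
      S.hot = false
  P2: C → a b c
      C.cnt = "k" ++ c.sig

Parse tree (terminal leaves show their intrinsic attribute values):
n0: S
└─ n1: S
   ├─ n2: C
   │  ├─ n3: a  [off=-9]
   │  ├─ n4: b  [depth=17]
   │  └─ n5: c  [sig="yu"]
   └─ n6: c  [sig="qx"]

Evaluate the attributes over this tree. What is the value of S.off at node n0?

7

1. n2.wid = 17  [17]
2. n3.off = -9  [terminal]
3. n4.depth = 17  [terminal]
4. n5.sig = "yu"  [terminal]
5. n2.cnt = "kyu"  ["k" ++ c.sig]
6. n6.sig = "qx"  [terminal]
7. n1.off = 5  [len(C.cnt) + 2]
8. n1.hot = false  [false]
9. n0.off = 7  [S₁.off + 2]
10. n0.hot = true  [true]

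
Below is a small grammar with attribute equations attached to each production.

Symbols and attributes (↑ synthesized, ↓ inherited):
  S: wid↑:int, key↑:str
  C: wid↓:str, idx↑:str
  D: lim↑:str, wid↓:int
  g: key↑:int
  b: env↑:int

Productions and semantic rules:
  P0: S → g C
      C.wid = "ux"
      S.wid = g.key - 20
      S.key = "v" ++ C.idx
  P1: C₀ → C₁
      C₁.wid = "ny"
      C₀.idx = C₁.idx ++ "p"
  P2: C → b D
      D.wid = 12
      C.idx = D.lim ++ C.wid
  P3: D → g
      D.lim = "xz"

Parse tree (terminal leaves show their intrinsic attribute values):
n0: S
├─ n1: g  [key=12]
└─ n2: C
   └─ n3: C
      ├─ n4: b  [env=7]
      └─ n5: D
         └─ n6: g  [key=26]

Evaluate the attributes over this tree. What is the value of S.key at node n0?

1. n1.key = 12  [terminal]
2. n2.wid = "ux"  ["ux"]
3. n3.wid = "ny"  ["ny"]
4. n4.env = 7  [terminal]
5. n5.wid = 12  [12]
6. n6.key = 26  [terminal]
7. n5.lim = "xz"  ["xz"]
8. n3.idx = "xzny"  [D.lim ++ C.wid]
9. n2.idx = "xznyp"  [C₁.idx ++ "p"]
10. n0.wid = -8  [g.key - 20]
11. n0.key = "vxznyp"  ["v" ++ C.idx]

"vxznyp"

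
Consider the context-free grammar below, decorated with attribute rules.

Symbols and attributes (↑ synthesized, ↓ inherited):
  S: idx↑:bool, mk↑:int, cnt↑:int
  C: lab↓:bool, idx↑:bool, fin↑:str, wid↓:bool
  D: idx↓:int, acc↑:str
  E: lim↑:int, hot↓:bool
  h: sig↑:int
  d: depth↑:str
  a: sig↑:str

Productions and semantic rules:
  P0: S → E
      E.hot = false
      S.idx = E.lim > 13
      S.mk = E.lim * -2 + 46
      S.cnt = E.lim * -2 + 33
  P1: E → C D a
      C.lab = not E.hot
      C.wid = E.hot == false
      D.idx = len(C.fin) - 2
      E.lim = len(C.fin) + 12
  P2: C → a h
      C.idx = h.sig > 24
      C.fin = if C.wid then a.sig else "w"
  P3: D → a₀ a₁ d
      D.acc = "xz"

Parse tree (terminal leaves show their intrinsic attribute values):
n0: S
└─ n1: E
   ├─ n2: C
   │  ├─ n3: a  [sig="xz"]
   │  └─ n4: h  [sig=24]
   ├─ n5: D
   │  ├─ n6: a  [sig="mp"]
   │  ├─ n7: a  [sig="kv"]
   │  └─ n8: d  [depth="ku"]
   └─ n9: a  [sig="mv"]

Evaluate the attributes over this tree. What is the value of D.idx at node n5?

0

1. n1.hot = false  [false]
2. n2.lab = true  [not E.hot]
3. n2.wid = true  [E.hot == false]
4. n3.sig = "xz"  [terminal]
5. n4.sig = 24  [terminal]
6. n2.idx = false  [h.sig > 24]
7. n2.fin = "xz"  [if C.wid then a.sig else "w"]
8. n5.idx = 0  [len(C.fin) - 2]
9. n6.sig = "mp"  [terminal]
10. n7.sig = "kv"  [terminal]
11. n8.depth = "ku"  [terminal]
12. n5.acc = "xz"  ["xz"]
13. n9.sig = "mv"  [terminal]
14. n1.lim = 14  [len(C.fin) + 12]
15. n0.idx = true  [E.lim > 13]
16. n0.mk = 18  [E.lim * -2 + 46]
17. n0.cnt = 5  [E.lim * -2 + 33]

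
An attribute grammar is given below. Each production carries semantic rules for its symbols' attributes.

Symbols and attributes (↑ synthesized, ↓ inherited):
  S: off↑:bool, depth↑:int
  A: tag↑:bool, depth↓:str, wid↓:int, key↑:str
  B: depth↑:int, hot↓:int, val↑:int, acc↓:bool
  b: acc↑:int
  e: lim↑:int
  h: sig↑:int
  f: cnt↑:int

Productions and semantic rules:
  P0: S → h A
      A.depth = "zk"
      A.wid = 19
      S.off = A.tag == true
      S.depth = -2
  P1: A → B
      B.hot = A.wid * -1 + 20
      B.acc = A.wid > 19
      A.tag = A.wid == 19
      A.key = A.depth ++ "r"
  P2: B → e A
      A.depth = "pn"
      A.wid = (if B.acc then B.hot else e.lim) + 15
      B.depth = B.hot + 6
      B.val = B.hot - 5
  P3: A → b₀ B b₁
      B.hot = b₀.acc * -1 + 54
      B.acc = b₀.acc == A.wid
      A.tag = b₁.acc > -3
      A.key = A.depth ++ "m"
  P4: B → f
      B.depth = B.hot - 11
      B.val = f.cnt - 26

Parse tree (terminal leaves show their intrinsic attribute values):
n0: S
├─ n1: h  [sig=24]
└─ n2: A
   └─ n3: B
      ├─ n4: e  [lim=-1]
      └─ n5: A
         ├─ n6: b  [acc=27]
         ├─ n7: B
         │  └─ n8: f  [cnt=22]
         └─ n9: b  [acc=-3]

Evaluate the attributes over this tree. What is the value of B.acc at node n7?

1. n1.sig = 24  [terminal]
2. n2.depth = "zk"  ["zk"]
3. n2.wid = 19  [19]
4. n3.hot = 1  [A.wid * -1 + 20]
5. n3.acc = false  [A.wid > 19]
6. n4.lim = -1  [terminal]
7. n5.depth = "pn"  ["pn"]
8. n5.wid = 14  [(if B.acc then B.hot else e.lim) + 15]
9. n6.acc = 27  [terminal]
10. n7.hot = 27  [b₀.acc * -1 + 54]
11. n7.acc = false  [b₀.acc == A.wid]
12. n8.cnt = 22  [terminal]
13. n7.depth = 16  [B.hot - 11]
14. n7.val = -4  [f.cnt - 26]
15. n9.acc = -3  [terminal]
16. n5.tag = false  [b₁.acc > -3]
17. n5.key = "pnm"  [A.depth ++ "m"]
18. n3.depth = 7  [B.hot + 6]
19. n3.val = -4  [B.hot - 5]
20. n2.tag = true  [A.wid == 19]
21. n2.key = "zkr"  [A.depth ++ "r"]
22. n0.off = true  [A.tag == true]
23. n0.depth = -2  [-2]

false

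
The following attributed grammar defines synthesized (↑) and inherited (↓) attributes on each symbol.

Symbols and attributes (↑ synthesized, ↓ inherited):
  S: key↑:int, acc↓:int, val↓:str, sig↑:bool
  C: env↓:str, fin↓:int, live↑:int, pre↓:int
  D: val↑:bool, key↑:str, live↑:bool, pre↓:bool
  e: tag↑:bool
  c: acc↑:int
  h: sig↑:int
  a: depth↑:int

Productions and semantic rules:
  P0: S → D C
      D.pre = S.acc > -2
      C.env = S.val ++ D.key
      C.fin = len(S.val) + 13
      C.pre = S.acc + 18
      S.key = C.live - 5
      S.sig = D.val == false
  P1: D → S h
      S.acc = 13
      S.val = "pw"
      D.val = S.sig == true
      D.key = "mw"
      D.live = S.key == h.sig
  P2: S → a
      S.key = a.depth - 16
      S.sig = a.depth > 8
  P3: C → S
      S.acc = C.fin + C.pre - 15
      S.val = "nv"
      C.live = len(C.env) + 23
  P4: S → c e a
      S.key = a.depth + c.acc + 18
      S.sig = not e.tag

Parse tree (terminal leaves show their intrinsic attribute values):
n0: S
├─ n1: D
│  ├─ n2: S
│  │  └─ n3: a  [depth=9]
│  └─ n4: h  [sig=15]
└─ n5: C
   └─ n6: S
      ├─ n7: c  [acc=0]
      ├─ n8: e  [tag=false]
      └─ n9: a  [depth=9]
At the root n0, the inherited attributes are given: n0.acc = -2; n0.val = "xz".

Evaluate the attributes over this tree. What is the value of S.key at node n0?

1. n0.acc = -2  [given at root]
2. n0.val = "xz"  [given at root]
3. n1.pre = false  [S.acc > -2]
4. n2.acc = 13  [13]
5. n2.val = "pw"  ["pw"]
6. n3.depth = 9  [terminal]
7. n2.key = -7  [a.depth - 16]
8. n2.sig = true  [a.depth > 8]
9. n4.sig = 15  [terminal]
10. n1.val = true  [S.sig == true]
11. n1.key = "mw"  ["mw"]
12. n1.live = false  [S.key == h.sig]
13. n5.env = "xzmw"  [S.val ++ D.key]
14. n5.fin = 15  [len(S.val) + 13]
15. n5.pre = 16  [S.acc + 18]
16. n6.acc = 16  [C.fin + C.pre - 15]
17. n6.val = "nv"  ["nv"]
18. n7.acc = 0  [terminal]
19. n8.tag = false  [terminal]
20. n9.depth = 9  [terminal]
21. n6.key = 27  [a.depth + c.acc + 18]
22. n6.sig = true  [not e.tag]
23. n5.live = 27  [len(C.env) + 23]
24. n0.key = 22  [C.live - 5]
25. n0.sig = false  [D.val == false]

22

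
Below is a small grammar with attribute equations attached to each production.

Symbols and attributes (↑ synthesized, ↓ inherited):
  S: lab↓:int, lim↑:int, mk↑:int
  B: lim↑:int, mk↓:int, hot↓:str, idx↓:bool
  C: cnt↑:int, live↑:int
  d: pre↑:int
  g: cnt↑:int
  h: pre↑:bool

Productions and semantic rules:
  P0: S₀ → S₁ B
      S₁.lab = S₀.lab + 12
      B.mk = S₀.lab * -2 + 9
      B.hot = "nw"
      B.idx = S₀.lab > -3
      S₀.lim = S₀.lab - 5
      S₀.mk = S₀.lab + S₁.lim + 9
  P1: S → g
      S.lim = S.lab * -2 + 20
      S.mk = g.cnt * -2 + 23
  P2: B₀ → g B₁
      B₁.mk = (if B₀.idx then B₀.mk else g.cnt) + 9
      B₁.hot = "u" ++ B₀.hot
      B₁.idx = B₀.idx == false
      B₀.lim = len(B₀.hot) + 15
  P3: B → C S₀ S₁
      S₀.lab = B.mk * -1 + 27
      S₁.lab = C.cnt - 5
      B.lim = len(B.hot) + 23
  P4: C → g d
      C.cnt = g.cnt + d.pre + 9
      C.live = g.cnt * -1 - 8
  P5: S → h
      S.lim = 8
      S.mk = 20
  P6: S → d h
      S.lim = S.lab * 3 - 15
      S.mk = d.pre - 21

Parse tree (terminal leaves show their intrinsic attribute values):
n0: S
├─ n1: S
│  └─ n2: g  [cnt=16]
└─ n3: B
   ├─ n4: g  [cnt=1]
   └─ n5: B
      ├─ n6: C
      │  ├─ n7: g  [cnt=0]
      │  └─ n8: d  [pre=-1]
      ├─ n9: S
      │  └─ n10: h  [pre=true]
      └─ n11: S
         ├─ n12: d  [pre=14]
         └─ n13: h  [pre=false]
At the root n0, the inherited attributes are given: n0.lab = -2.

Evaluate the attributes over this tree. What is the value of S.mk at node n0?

7

1. n0.lab = -2  [given at root]
2. n1.lab = 10  [S₀.lab + 12]
3. n2.cnt = 16  [terminal]
4. n1.lim = 0  [S.lab * -2 + 20]
5. n1.mk = -9  [g.cnt * -2 + 23]
6. n3.mk = 13  [S₀.lab * -2 + 9]
7. n3.hot = "nw"  ["nw"]
8. n3.idx = true  [S₀.lab > -3]
9. n4.cnt = 1  [terminal]
10. n5.mk = 22  [(if B₀.idx then B₀.mk else g.cnt) + 9]
11. n5.hot = "unw"  ["u" ++ B₀.hot]
12. n5.idx = false  [B₀.idx == false]
13. n7.cnt = 0  [terminal]
14. n8.pre = -1  [terminal]
15. n6.cnt = 8  [g.cnt + d.pre + 9]
16. n6.live = -8  [g.cnt * -1 - 8]
17. n9.lab = 5  [B.mk * -1 + 27]
18. n10.pre = true  [terminal]
19. n9.lim = 8  [8]
20. n9.mk = 20  [20]
21. n11.lab = 3  [C.cnt - 5]
22. n12.pre = 14  [terminal]
23. n13.pre = false  [terminal]
24. n11.lim = -6  [S.lab * 3 - 15]
25. n11.mk = -7  [d.pre - 21]
26. n5.lim = 26  [len(B.hot) + 23]
27. n3.lim = 17  [len(B₀.hot) + 15]
28. n0.lim = -7  [S₀.lab - 5]
29. n0.mk = 7  [S₀.lab + S₁.lim + 9]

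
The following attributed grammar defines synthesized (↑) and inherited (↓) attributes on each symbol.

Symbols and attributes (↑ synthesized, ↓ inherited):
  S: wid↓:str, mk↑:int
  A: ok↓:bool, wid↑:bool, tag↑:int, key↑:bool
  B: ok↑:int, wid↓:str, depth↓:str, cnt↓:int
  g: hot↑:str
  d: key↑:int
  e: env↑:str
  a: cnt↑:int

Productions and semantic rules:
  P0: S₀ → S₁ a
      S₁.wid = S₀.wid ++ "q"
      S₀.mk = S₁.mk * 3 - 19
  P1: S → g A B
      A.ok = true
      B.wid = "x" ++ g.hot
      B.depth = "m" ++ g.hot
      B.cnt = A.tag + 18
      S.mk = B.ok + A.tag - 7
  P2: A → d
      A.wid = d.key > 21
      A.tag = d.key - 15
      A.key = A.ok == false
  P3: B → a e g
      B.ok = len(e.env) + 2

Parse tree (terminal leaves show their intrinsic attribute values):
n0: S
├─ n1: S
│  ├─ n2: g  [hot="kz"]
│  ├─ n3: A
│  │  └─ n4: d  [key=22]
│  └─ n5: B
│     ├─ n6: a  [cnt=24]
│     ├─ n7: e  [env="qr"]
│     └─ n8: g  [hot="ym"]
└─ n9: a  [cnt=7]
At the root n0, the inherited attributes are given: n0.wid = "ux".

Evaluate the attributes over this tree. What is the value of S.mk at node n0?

1. n0.wid = "ux"  [given at root]
2. n1.wid = "uxq"  [S₀.wid ++ "q"]
3. n2.hot = "kz"  [terminal]
4. n3.ok = true  [true]
5. n4.key = 22  [terminal]
6. n3.wid = true  [d.key > 21]
7. n3.tag = 7  [d.key - 15]
8. n3.key = false  [A.ok == false]
9. n5.wid = "xkz"  ["x" ++ g.hot]
10. n5.depth = "mkz"  ["m" ++ g.hot]
11. n5.cnt = 25  [A.tag + 18]
12. n6.cnt = 24  [terminal]
13. n7.env = "qr"  [terminal]
14. n8.hot = "ym"  [terminal]
15. n5.ok = 4  [len(e.env) + 2]
16. n1.mk = 4  [B.ok + A.tag - 7]
17. n9.cnt = 7  [terminal]
18. n0.mk = -7  [S₁.mk * 3 - 19]

-7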